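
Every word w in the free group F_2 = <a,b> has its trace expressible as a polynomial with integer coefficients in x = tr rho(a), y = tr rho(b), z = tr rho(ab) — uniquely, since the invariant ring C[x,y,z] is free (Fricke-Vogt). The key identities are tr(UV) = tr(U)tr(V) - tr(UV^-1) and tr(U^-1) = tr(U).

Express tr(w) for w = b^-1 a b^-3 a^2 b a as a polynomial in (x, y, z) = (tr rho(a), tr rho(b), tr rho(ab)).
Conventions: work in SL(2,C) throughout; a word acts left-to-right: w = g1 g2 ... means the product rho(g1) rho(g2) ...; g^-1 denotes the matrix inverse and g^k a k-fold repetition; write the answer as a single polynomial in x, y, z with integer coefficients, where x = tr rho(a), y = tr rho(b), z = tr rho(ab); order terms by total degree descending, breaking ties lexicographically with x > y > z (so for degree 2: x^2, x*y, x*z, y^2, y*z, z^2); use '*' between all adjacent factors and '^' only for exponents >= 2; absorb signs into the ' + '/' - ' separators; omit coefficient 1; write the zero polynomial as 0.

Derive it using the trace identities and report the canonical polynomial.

x^3*y^4*z - x^2*y^5 - 2*x^2*y^3*z^2 - 2*x^3*y^2*z + x*y^4*z + x*y^2*z^3 + 3*x^2*y^3 + 3*x^2*y*z^2 - 2*x*y^2*z - x*z^3 - 2*x^2*y - y*z^2 + 2*x*z + y

trace(a b a) = trace(a) * trace(b a) - trace(b) = x*z - y
reduce: trace(b a^3) = trace(a) * trace(a b a) - trace(a b) = x^2*z - x*y - z
reduce: trace(a^2 b a^2) = trace(a) * trace(b a^3) - trace(b a^2) = x^3*z - x^2*y - 2*x*z + y
trace(b a b a) = trace(b a) * trace(b a) - trace(1)   [split at repeated b] = z^2 - 2
so trace(b a b) = trace(b) * trace(a b) - trace(a) = y*z - x
reduce: trace(b a^2 b a) = trace(a) * trace(b a b a) - trace(b a b) = x*z^2 - y*z - x
trace(b^2) = trace(b) * trace(b) - trace(1) = y^2 - 2
trace(b a^2 b) = trace(a) * trace(b^2 a) - trace(b^2) = x*y*z - x^2 - y^2 + 2
trace(a^2 b a^2 b) = trace(a) * trace(b a^2 b a) - trace(b a^2 b) = x^2*z^2 - 2*x*y*z + y^2 - 2
trace(a b^-1 a^2 b a) = trace(a^2 b a^2) * trace(b) - trace(a^2 b a^2 b) = x^3*y*z - x^2*y^2 - x^2*z^2 + 2
reduce: trace(a^2 b a b a) = trace(a) * trace(b a b a^2) - trace(b a b a) = x^2*z^2 - x*y*z - x^2 - z^2 + 2
trace(b a b a b a) = trace(b a b a) * trace(b a) - trace(a b)   [split at repeated b] = z^3 - 3*z
so trace(b a b a b) = trace(b) * trace(a b a b) - trace(a b a) = y*z^2 - x*z - y
trace(a^2 b a b a b) = trace(a) * trace(b a b a b a) - trace(b a b a b) = x*z^3 - y*z^2 - 2*x*z + y
reduce: trace(a b^-1 a^2 b a b) = trace(a^2 b a b a) * trace(b) - trace(a^2 b a b a b) = x^2*y*z^2 - x*y^2*z - x*z^3 - x^2*y + 2*x*z + y
trace(b^-1 a^2 b a b^-1 a) = trace(a b^-1 a^2 b a) * trace(b) - trace(a b^-1 a^2 b a b) = x^3*y^2*z - x^2*y^3 - 2*x^2*y*z^2 + x*y^2*z + x*z^3 + x^2*y - 2*x*z + y
reduce: trace(a^2 b a b^-1 a) = trace(a^3 b a) * trace(b) - trace(a^3 b a b) = x^3*y*z - x^2*y^2 - x^2*z^2 - x*y*z + x^2 + y^2 + z^2 - 2
so trace(b^-1 a^2 b a b^-1 a b^-1) = trace(b^-1 a^2 b a b^-1 a) * trace(b) - trace(b^-1 a^2 b a b^-1 a b) = x^3*y^3*z - x^2*y^4 - 2*x^2*y^2*z^2 - x^3*y*z + x*y^3*z + x*y*z^3 + 2*x^2*y^2 + x^2*z^2 - x*y*z - x^2 - z^2 + 2
trace(b^-1 a b^-3 a^2 b a) = trace(b^-1 a^2 b a b^-1 a b^-1) * trace(b) - trace(b^-1 a^2 b a b^-1 a) = x^3*y^4*z - x^2*y^5 - 2*x^2*y^3*z^2 - 2*x^3*y^2*z + x*y^4*z + x*y^2*z^3 + 3*x^2*y^3 + 3*x^2*y*z^2 - 2*x*y^2*z - x*z^3 - 2*x^2*y - y*z^2 + 2*x*z + y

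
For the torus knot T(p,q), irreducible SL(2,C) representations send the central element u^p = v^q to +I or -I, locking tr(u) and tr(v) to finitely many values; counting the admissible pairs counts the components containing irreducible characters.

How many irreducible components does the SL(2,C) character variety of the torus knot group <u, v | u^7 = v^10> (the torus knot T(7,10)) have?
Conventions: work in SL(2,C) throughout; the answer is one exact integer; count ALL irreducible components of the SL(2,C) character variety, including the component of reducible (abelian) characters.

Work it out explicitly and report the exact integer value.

For T(7,10): irreducibility forces the central element u^7 = v^10 to one of +I, -I.
So on each irreducible component the traces are pinned: tr(u) = 2*cos(pi*alpha/7) with 1 <= alpha <= 6, tr(v) = 2*cos(pi*beta/10) with 1 <= beta <= 9.
u^7 = (-1)^alpha I and v^10 = (-1)^beta I must agree, so alpha and beta have equal parity.
Enumerate parity-matched pairs: 3*5 odd-odd plus 3*4 even-even gives 27.
components with irreducible characters: 27; plus the single component of reducible (abelian) characters: total 28.

28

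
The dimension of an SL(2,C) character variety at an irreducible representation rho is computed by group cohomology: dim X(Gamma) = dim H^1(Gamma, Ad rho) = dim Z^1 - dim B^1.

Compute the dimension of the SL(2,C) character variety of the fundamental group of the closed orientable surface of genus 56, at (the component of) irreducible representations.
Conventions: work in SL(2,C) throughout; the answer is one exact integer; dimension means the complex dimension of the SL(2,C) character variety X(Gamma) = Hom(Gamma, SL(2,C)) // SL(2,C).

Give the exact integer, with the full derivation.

Gamma = pi_1(Sigma_56) = < a_1, b_1, ..., a_56, b_56 | prod [a_i, b_i] > has 2g = 112 generators and 1 relator.
Unconstrained cocycle data is one sl_2 vector per generator (336 dimensions), cut by the relator condition d_2(z) = 0.
H^2 = coker(d_2) is dual to H^0 = 0 at irreducible rho (Poincare duality), so d_2 is onto: dim Z^1 = 333.
Coboundaries contribute dim B^1 = 3 (injective at irreducible rho).
Hence dim X = 333 - 3 = 330.

330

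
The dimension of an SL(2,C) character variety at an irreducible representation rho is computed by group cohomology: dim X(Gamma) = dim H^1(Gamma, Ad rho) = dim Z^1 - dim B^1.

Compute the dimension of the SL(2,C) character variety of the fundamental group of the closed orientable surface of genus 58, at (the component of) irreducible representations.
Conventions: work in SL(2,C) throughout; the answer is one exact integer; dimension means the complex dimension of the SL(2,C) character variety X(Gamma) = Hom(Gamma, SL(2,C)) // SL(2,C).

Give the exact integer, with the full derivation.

342

The genus-58 surface group: 2g = 116 generators, one relator prod [a_i, b_i].
A cocycle assigns one sl_2 vector per generator subject to the relator condition d_2(z) = 0: dim of the unconstrained space is 3*2g = 348.
H^2 = coker(d_2) is dual to H^0 = 0 at irreducible rho (Poincare duality), so d_2 is onto: dim Z^1 = 345.
As always at irreducible rho, dim B^1 = 3.
Hence dim X = 345 - 3 = 342.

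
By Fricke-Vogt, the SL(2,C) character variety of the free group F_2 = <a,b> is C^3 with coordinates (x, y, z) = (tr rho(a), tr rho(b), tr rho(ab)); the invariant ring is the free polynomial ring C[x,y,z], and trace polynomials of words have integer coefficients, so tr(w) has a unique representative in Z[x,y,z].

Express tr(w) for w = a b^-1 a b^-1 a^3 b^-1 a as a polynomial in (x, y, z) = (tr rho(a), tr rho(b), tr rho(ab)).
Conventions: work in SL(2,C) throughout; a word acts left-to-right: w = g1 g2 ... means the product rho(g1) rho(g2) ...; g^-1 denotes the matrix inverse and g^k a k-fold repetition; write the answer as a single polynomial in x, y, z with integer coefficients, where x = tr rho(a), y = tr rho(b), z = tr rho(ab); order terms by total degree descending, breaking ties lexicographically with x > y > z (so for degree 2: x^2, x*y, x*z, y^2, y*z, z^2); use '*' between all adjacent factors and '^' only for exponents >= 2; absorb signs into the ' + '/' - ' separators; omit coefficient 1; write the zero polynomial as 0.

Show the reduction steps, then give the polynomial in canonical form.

x^6*y^3 - 3*x^5*y^2*z - 3*x^4*y^3 + 3*x^4*y*z^2 + 7*x^3*y^2*z - x^3*z^3 - x^4*y + 2*x^2*y^3 - 5*x^2*y*z^2 + x^3*z - 3*x*y^2*z + x*z^3 + 2*x^2*y + y*z^2 - x*z - y

trace(a^2) = trace(a) * trace(a) - trace(1) = x^2 - 2
trace(a^3) = trace(a) * trace(a^2) - trace(a) = x^3 - 3*x
trace(a^4) = trace(a) * trace(a^3) - trace(a^2) = x^4 - 4*x^2 + 2
trace(a^5) = trace(a) * trace(a^4) - trace(a^3) = x^5 - 5*x^3 + 5*x
trace(a^6) = trace(a) * trace(a^5) - trace(a^4) = x^6 - 6*x^4 + 9*x^2 - 2
trace(b a^2) = trace(a) * trace(b a) - trace(b) = x*z - y
trace(b a^3) = trace(a) * trace(b a^2) - trace(b a) = x^2*z - x*y - z
trace(b a^4) = trace(a) * trace(b a^3) - trace(b a^2) = x^3*z - x^2*y - 2*x*z + y
trace(a b a^4) = trace(a) * trace(b a^4) - trace(b a^3) = x^4*z - x^3*y - 3*x^2*z + 2*x*y + z
trace(a^6 b) = trace(a) * trace(a b a^4) - trace(a b a^3) = x^5*z - x^4*y - 4*x^3*z + 3*x^2*y + 3*x*z - y
trace(a^4 b^-1 a^2) = trace(a^6) * trace(b) - trace(a^6 b) = x^6*y - x^5*z - 5*x^4*y + 4*x^3*z + 6*x^2*y - 3*x*z - y
trace(b a b a) = trace(b a) * trace(b a) - trace(1)   [split at repeated b] = z^2 - 2
trace(b a b) = trace(b) * trace(a b) - trace(a) = y*z - x
trace(b a^2 b a) = trace(a) * trace(b a b a) - trace(b a b) = x*z^2 - y*z - x
trace(b a^2 b) = trace(b) * trace(a^2 b) - trace(a^2) = x*y*z - x^2 - y^2 + 2
trace(a b a^2 b a) = trace(a) * trace(b a^2 b a) - trace(b a^2 b) = x^2*z^2 - 2*x*y*z + y^2 - 2
trace(b a^2 b a^3) = trace(a) * trace(a b a^2 b a) - trace(a b a^2 b) = x^3*z^2 - 2*x^2*y*z + x*y^2 - x*z^2 + y*z - x
trace(a^2 b a^4 b) = trace(a) * trace(b a^2 b a^3) - trace(b a^2 b a^2) = x^4*z^2 - 2*x^3*y*z + x^2*y^2 - 2*x^2*z^2 + 3*x*y*z - x^2 - y^2 + 2
trace(a^4 b^-1 a^2 b) = trace(a^2 b a^4) * trace(b) - trace(a^2 b a^4 b) = x^5*y*z - x^4*y^2 - x^4*z^2 - 2*x^3*y*z + 2*x^2*y^2 + 2*x^2*z^2 + x^2 - 2
trace(a^3 b^-1 a^2 b^-1 a) = trace(a^4 b^-1 a^2) * trace(b) - trace(a^4 b^-1 a^2 b) = x^6*y^2 - 2*x^5*y*z - 4*x^4*y^2 + x^4*z^2 + 6*x^3*y*z + 4*x^2*y^2 - 2*x^2*z^2 - 3*x*y*z - x^2 - y^2 + 2
trace(a b a^3 b) = trace(a) * trace(a b a b a) - trace(a b a b) = x^2*z^2 - x*y*z - x^2 - z^2 + 2
trace(a^3 b a^3 b) = trace(a) * trace(a b a^3 b a) - trace(a b a^3 b) = x^4*z^2 - 2*x^3*y*z + x^2*y^2 - 2*x^2*z^2 + 2*x*y*z + z^2 - 2
trace(a b a^3 b^-1 a^2) = trace(a^3 b a^3) * trace(b) - trace(a^3 b a^3 b) = x^5*y*z - x^4*y^2 - x^4*z^2 - 2*x^3*y*z + 2*x^2*y^2 + 2*x^2*z^2 + x*y*z - y^2 - z^2 + 2
trace(a b a b a^3) = trace(a) * trace(b a b a^3) - trace(b a b a^2) = x^3*z^2 - x^2*y*z - x^3 - 2*x*z^2 + y*z + 3*x
trace(a^2 b a b a^3) = trace(a) * trace(a b a b a^3) - trace(a b a b a^2) = x^4*z^2 - x^3*y*z - x^4 - 3*x^2*z^2 + 2*x*y*z + 4*x^2 + z^2 - 2
trace(b a b a b a) = trace(b a b a) * trace(b a) - trace(a b)   [split at repeated b] = z^3 - 3*z
trace(b a b a b) = trace(b) * trace(a b a b) - trace(a b a) = y*z^2 - x*z - y
trace(b a^2 b a b a) = trace(a) * trace(b a b a b a) - trace(b a b a b) = x*z^3 - y*z^2 - 2*x*z + y
trace(b a^2 b a b) = trace(b) * trace(a^2 b a b) - trace(a^2 b a) = x*y*z^2 - x^2*z - y^2*z + z
trace(b a^2 b a b a^2) = trace(a) * trace(b a^2 b a b a) - trace(b a^2 b a b) = x^2*z^3 - 2*x*y*z^2 - x^2*z + y^2*z + x*y - z
trace(a^2 b a b a^3 b) = trace(a) * trace(b a^2 b a b a^2) - trace(b a^2 b a b a) = x^3*z^3 - 2*x^2*y*z^2 - x^3*z + x*y^2*z - x*z^3 + x^2*y + y*z^2 + x*z - y
trace(a b a^3 b^-1 a^2 b) = trace(a^2 b a b a^3) * trace(b) - trace(a^2 b a b a^3 b) = x^4*y*z^2 - x^3*y^2*z - x^3*z^3 - x^4*y - x^2*y*z^2 + x^3*z + x*y^2*z + x*z^3 + 3*x^2*y - x*z - y
trace(a^3 b^-1 a^2 b^-1 a b) = trace(a b a^3 b^-1 a^2) * trace(b) - trace(a b a^3 b^-1 a^2 b) = x^5*y^2*z - x^4*y^3 - 2*x^4*y*z^2 - x^3*y^2*z + x^3*z^3 + x^4*y + 2*x^2*y^3 + 3*x^2*y*z^2 - x^3*z - x*z^3 - 3*x^2*y - y^3 - y*z^2 + x*z + 3*y
trace(a b^-1 a b^-1 a^3 b^-1 a) = trace(a^3 b^-1 a^2 b^-1 a) * trace(b) - trace(a^3 b^-1 a^2 b^-1 a b) = x^6*y^3 - 3*x^5*y^2*z - 3*x^4*y^3 + 3*x^4*y*z^2 + 7*x^3*y^2*z - x^3*z^3 - x^4*y + 2*x^2*y^3 - 5*x^2*y*z^2 + x^3*z - 3*x*y^2*z + x*z^3 + 2*x^2*y + y*z^2 - x*z - y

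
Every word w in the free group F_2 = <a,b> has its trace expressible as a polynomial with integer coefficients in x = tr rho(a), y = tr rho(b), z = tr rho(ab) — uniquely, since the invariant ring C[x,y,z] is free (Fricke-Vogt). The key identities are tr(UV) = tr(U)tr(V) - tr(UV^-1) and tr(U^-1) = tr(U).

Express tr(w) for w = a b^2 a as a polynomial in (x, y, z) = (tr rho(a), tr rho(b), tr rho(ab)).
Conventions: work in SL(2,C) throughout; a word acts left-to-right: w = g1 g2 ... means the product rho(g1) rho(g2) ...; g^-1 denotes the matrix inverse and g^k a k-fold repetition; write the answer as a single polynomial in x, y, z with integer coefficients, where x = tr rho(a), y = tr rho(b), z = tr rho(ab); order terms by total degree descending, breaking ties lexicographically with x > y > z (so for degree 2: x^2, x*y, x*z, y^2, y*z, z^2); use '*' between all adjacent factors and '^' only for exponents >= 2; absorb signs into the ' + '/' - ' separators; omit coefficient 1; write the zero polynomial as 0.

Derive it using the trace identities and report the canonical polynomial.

x*y*z - x^2 - y^2 + 2

trace(b^2 a) = trace(b) trace(a b) - trace(a)   [square of b] = y*z - x
trace(b^2) = trace(b) trace(b) - trace(1)   [square of b] = y^2 - 2
trace(a b^2 a) = trace(a) trace(b^2 a) - trace(b^2)   [square of a] = x*y*z - x^2 - y^2 + 2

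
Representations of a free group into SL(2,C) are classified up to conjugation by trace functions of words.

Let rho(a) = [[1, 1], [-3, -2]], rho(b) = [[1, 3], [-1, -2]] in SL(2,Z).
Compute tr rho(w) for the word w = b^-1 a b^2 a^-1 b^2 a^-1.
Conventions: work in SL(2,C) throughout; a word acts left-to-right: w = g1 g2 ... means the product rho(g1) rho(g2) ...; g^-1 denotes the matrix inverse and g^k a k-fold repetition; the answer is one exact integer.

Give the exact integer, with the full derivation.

139

rho(b^-1) = [[-2, -3], [1, 1]]
... * rho(a) = [[1, 1], [-3, -2]]  ->  [[7, 4], [-2, -1]]
... * rho(b) = [[1, 3], [-1, -2]]  ->  [[3, 13], [-1, -4]]
... * rho(b) = [[1, 3], [-1, -2]]  ->  [[-10, -17], [3, 5]]
... * rho(a^-1) = [[-2, -1], [3, 1]]  ->  [[-31, -7], [9, 2]]
... * rho(b) = [[1, 3], [-1, -2]]  ->  [[-24, -79], [7, 23]]
... * rho(b) = [[1, 3], [-1, -2]]  ->  [[55, 86], [-16, -25]]
... * rho(a^-1) = [[-2, -1], [3, 1]]  ->  [[148, 31], [-43, -9]]
tr = 148 + -9 = 139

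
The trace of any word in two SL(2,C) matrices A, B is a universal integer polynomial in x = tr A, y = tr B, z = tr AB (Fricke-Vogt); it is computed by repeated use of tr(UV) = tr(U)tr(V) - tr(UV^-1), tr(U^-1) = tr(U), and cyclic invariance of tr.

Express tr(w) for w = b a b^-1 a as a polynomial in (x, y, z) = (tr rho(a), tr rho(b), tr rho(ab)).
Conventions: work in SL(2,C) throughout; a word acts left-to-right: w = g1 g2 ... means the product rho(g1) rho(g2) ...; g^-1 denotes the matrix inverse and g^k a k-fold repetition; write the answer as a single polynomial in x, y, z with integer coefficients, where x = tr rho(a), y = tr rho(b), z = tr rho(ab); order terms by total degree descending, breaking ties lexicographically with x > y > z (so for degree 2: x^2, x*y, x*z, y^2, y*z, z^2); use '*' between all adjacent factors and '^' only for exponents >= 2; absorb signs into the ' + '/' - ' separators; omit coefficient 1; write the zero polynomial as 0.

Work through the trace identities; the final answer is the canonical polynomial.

x*y*z - y^2 - z^2 + 2

so tr(a b a) = tr(a) tr(b a) - tr(b)  (reduce the a square) = x*z - y
reduce: tr(a b a b) = tr(a b) tr(a b) - tr(1)  (split on a) = z^2 - 2
tr(b a b^-1 a) = tr(a b a) tr(b) - tr(a b a b)  (eliminate b^-1) = x*y*z - y^2 - z^2 + 2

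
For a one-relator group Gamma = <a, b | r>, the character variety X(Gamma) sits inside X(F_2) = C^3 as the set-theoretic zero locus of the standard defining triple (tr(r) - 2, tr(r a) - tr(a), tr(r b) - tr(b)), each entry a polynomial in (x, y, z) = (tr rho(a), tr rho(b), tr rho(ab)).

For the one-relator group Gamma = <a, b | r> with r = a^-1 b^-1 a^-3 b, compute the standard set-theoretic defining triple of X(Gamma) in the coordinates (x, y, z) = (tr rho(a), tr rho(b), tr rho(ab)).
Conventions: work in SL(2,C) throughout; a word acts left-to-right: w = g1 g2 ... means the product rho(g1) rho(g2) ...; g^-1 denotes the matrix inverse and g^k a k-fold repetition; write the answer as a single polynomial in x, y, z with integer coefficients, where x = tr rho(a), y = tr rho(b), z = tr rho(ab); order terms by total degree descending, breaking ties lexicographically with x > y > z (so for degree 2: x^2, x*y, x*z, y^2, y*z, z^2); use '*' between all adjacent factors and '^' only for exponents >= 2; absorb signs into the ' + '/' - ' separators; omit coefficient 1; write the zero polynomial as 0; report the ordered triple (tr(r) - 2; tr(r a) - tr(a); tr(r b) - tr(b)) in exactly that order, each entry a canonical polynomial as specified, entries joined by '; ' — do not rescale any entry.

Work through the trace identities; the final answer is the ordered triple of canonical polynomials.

x^3*y*z - x^2*y^2 - x^2*z^2 - x*y*z + x^2 + y^2 + z^2 - 4; x^3 - 4*x; x^3*y^2*z - x^2*y^3 - x^2*y*z^2 - x^3*z - x*y^2*z + 2*x^2*y + y^3 + y*z^2 + 2*x*z - 4*y

tr(a^-1) = tr(a) = x
use: tr(a^-2) = tr(a^-1) tr(a) - tr(1)   [inverse elimination on a] = x^2 - 2
tr(a^-3) = tr(a^-2) tr(a) - tr(a^-1)   [inverse elimination on a] = x^3 - 3*x
use: tr(a b a) = tr(a) tr(b a) - tr(b)   [square of a] = x*z - y
tr(a b a b) = tr(a b) tr(a b) - tr(1)   [split at a repeated a] = z^2 - 2
tr(b a b^-1 a) = tr(a b a) tr(b) - tr(a b a b)   [inverse elimination on b] = x*y*z - y^2 - z^2 + 2
tr(b a b^-1 a^-1) = tr(b a b^-1) tr(a) - tr(b a b^-1 a)   [inverse elimination on a] = -x*y*z + x^2 + y^2 + z^2 - 2
apply: tr(a^-1 b a b^-1 a^-1) = tr(b a b^-1 a^-1) tr(a) - tr(b a b^-1)   [inverse elimination on a] = -x^2*y*z + x^3 + x*y^2 + x*z^2 - 3*x
apply: tr(b^-1 a^-3 b a) = tr(a^-1 b a b^-1 a^-1) tr(a) - tr(a^-1 b a b^-1)   [inverse elimination on a] = -x^3*y*z + x^4 + x^2*y^2 + x^2*z^2 + x*y*z - 4*x^2 - y^2 - z^2 + 2
use: tr(a^-1 b^-1 a^-3 b) = tr(b^-1 a^-3 b) tr(a) - tr(b^-1 a^-3 b a)   [inverse elimination on a] = x^3*y*z - x^2*y^2 - x^2*z^2 - x*y*z + x^2 + y^2 + z^2 - 2
use: tr(b^2) = tr(b) tr(b) - tr(1)  (reduce the b square) = y^2 - 2
tr(b^2 a) = tr(b) tr(a b) - tr(a)  (reduce the b square) = y*z - x
apply: tr(b^2 a^-1) = tr(b^2) tr(a) - tr(b^2 a)  (eliminate a^-1) = x*y^2 - y*z - x
tr(b^2 a^-2) = tr(b^2 a^-1) tr(a) - tr(b^2)  (eliminate a^-1) = x^2*y^2 - x*y*z - x^2 - y^2 + 2
tr(a^-3 b^2) = tr(b^2 a^-2) tr(a) - tr(b^2 a^-1)  (eliminate a^-1) = x^3*y^2 - x^2*y*z - x^3 - 2*x*y^2 + y*z + 3*x
use: tr(a^-3 b^2 a^-1) = tr(a^-3 b^2) tr(a) - tr(a^-3 b^2 a)  (eliminate a^-1) = x^4*y^2 - x^3*y*z - x^4 - 3*x^2*y^2 + 2*x*y*z + 4*x^2 + y^2 - 2
use: tr(b^3) = tr(b) tr(b^2) - tr(b)  (reduce the b square) = y^3 - 3*y
use: tr(b^3 a) = tr(b) tr(b a b) - tr(b a)  (reduce the b square) = y^2*z - x*y - z
apply: tr(b^3 a^-1) = tr(b^3) tr(a) - tr(b^3 a)  (eliminate a^-1) = x*y^3 - y^2*z - 2*x*y + z
tr(a^-1 b^3 a^-1) = tr(b^3 a^-1) tr(a) - tr(b^3)  (eliminate a^-1) = x^2*y^3 - x*y^2*z - 2*x^2*y - y^3 + x*z + 3*y
tr(b a^-3 b^2) = tr(a^-1 b^3 a^-1) tr(a) - tr(a^-1 b^3)  (eliminate a^-1) = x^3*y^3 - x^2*y^2*z - 2*x^3*y - 2*x*y^3 + x^2*z + y^2*z + 5*x*y - z
use: tr(b^2 a b a) = tr(b) tr(a b a b) - tr(a b a)  (reduce the b square) = y*z^2 - x*z - y
tr(b^2 a b a^-1) = tr(b^2 a b) tr(a) - tr(b^2 a b a)  (eliminate a^-1) = x*y^2*z - x^2*y - y*z^2 + y
use: tr(a^-2 b^2 a b) = tr(b^2 a b a^-1) tr(a) - tr(b^2 a b)  (eliminate a^-1) = x^2*y^2*z - x^3*y - x*y*z^2 - y^2*z + 2*x*y + z
tr(b a^-3 b^2 a) = tr(a^-2 b^2 a b) tr(a) - tr(a^-2 b^2 a b a)  (eliminate a^-1) = x^3*y^2*z - x^4*y - x^2*y*z^2 - 2*x*y^2*z + 3*x^2*y + y*z^2 + x*z - y
use: tr(a^-3 b^2 a^-1 b) = tr(b a^-3 b^2) tr(a) - tr(b a^-3 b^2 a)  (eliminate a^-1) = x^4*y^3 - 2*x^3*y^2*z - x^4*y - 2*x^2*y^3 + x^2*y*z^2 + x^3*z + 3*x*y^2*z + 2*x^2*y - y*z^2 - 2*x*z + y
tr(a^-1 b^-1 a^-3 b^2) = tr(a^-3 b^2 a^-1) tr(b) - tr(a^-3 b^2 a^-1 b)  (eliminate b^-1) = x^3*y^2*z - x^2*y^3 - x^2*y*z^2 - x^3*z - x*y^2*z + 2*x^2*y + y^3 + y*z^2 + 2*x*z - 3*y
assemble the triple (tr(r) - 2; tr(r a) - x; tr(r b) - y)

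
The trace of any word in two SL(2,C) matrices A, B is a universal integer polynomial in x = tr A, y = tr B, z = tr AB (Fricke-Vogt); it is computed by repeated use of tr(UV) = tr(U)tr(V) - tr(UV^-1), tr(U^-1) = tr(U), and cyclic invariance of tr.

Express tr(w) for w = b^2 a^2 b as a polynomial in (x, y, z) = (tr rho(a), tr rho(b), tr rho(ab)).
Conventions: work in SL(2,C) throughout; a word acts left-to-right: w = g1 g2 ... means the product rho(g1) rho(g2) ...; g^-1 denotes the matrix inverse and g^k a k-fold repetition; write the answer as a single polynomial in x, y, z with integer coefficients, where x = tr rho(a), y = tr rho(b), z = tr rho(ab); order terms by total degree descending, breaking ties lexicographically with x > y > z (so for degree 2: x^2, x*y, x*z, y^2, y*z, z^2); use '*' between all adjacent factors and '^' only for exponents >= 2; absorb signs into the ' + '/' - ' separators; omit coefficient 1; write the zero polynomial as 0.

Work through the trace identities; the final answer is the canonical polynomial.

trace(b^2 a) = trace(b) trace(a b) - trace(a) = y*z - x
and trace(b^2) = trace(b) trace(b) - trace(1) = y^2 - 2
trace(a^2 b^2) = trace(a) trace(b^2 a) - trace(b^2) = x*y*z - x^2 - y^2 + 2
and trace(a^2 b) = trace(a) trace(b a) - trace(b) = x*z - y
and trace(b^2 a^2 b) = trace(b) trace(a^2 b^2) - trace(a^2 b) = x*y^2*z - x^2*y - y^3 - x*z + 3*y

x*y^2*z - x^2*y - y^3 - x*z + 3*y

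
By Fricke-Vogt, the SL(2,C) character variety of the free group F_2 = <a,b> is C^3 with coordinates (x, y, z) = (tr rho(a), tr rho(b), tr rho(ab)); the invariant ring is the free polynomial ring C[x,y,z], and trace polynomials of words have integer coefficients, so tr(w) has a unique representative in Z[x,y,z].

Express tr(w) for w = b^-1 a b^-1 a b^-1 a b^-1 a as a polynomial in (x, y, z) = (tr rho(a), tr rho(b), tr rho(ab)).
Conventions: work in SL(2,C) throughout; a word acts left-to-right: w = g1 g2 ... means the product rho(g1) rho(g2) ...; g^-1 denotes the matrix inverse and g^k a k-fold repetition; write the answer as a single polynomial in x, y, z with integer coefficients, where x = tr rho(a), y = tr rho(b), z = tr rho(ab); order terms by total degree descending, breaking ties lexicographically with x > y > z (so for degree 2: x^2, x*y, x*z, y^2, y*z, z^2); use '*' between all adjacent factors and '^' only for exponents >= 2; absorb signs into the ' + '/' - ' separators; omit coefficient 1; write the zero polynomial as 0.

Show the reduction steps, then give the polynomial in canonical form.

x^4*y^4 - 4*x^3*y^3*z + 6*x^2*y^2*z^2 - 4*x*y*z^3 - 4*x^2*y^2 + z^4 + 8*x*y*z - 4*z^2 + 2

trace(a^2) = trace(a)*trace(a) - trace(1) = x^2 - 2
trace(a^3) = trace(a)*trace(a^2) - trace(a) = x^3 - 3*x
trace(a^4) = trace(a)*trace(a^3) - trace(a^2) = x^4 - 4*x^2 + 2
trace(b a^2) = trace(a)*trace(b a) - trace(b) = x*z - y
trace(a^2 b a) = trace(a)*trace(b a^2) - trace(b a) = x^2*z - x*y - z
trace(a^4 b) = trace(a)*trace(a^2 b a) - trace(a^2 b) = x^3*z - x^2*y - 2*x*z + y
trace(a^3 b^-1 a) = trace(a^4)*trace(b) - trace(a^4 b) = x^4*y - x^3*z - 3*x^2*y + 2*x*z + y
trace(b a b a) = trace(a b)*trace(a b) - trace(1) = z^2 - 2
trace(b a b) = trace(b)*trace(a b) - trace(a) = y*z - x
trace(a b a b a) = trace(a)*trace(b a b a) - trace(b a b) = x*z^2 - y*z - x
trace(a b a^3 b) = trace(a)*trace(a b a b a) - trace(a b a b) = x^2*z^2 - x*y*z - x^2 - z^2 + 2
trace(a^3 b^-1 a b) = trace(a b a^3)*trace(b) - trace(a b a^3 b) = x^3*y*z - x^2*y^2 - x^2*z^2 - x*y*z + x^2 + y^2 + z^2 - 2
trace(a^2 b^-1 a b^-1 a) = trace(a^3 b^-1 a)*trace(b) - trace(a^3 b^-1 a b) = x^4*y^2 - 2*x^3*y*z - 2*x^2*y^2 + x^2*z^2 + 3*x*y*z - x^2 - z^2 + 2
trace(b a^2 b) = trace(b)*trace(a^2 b) - trace(a^2) = x*y*z - x^2 - y^2 + 2
trace(a b a^2 b a) = trace(a)*trace(b a^2 b a) - trace(b a^2 b) = x^2*z^2 - 2*x*y*z + y^2 - 2
trace(b a b a b a) = trace(a b)*trace(a b a b) - trace(a^-1 b^-1) = z^3 - 3*z
trace(b a b a b) = trace(b)*trace(a b a b) - trace(a b a) = y*z^2 - x*z - y
trace(a b a^2 b a b) = trace(a)*trace(b a b a b a) - trace(b a b a b) = x*z^3 - y*z^2 - 2*x*z + y
trace(a b^-1 a b a^2 b) = trace(a b a^2 b a)*trace(b) - trace(a b a^2 b a b) = x^2*y*z^2 - 2*x*y^2*z - x*z^3 + y^3 + y*z^2 + 2*x*z - 3*y
trace(a^2 b^-1 a b^-1 a b) = trace(a b^-1 a b a^2)*trace(b) - trace(a b^-1 a b a^2 b) = x^3*y^2*z - x^2*y^3 - 2*x^2*y*z^2 + x*y^2*z + x*z^3 + x^2*y - 2*x*z + y
trace(a b^-1 a b^-1 a b^-1 a) = trace(a^2 b^-1 a b^-1 a)*trace(b) - trace(a^2 b^-1 a b^-1 a b) = x^4*y^3 - 3*x^3*y^2*z - x^2*y^3 + 3*x^2*y*z^2 + 2*x*y^2*z - x*z^3 - 2*x^2*y - y*z^2 + 2*x*z + y
trace(a^2 b^-1 a b a b) = trace(a b a b a^2)*trace(b) - trace(a b a b a^2 b) = x^2*y*z^2 - x*y^2*z - x*z^3 - x^2*y + 2*x*z + y
trace(a b^-1 a b a b^-1 a) = trace(a^2 b^-1 a b a)*trace(b) - trace(a^2 b^-1 a b a b) = x^3*y^2*z - x^2*y^3 - 2*x^2*y*z^2 + x*z^3 + 2*x^2*y + y^3 + y*z^2 - 2*x*z - 3*y
trace(a b a b a b a b) = trace(b a b a b a)*trace(b a) - trace(a b a b) = z^4 - 4*z^2 + 2
trace(a b a b^-1 a b a b) = trace(a b a b a b a)*trace(b) - trace(a b a b a b a b) = x*y*z^3 - y^2*z^2 - z^4 - 2*x*y*z + y^2 + 4*z^2 - 2
trace(a b^-1 a b a b^-1 a b) = trace(a b a b^-1 a b a)*trace(b) - trace(a b a b^-1 a b a b) = x^2*y^2*z^2 - 2*x*y^3*z - 2*x*y*z^3 + y^4 + 2*y^2*z^2 + z^4 + 4*x*y*z - 4*y^2 - 4*z^2 + 2
trace(a b^-1 a b^-1 a b^-1 a b) = trace(a b^-1 a b a b^-1 a)*trace(b) - trace(a b^-1 a b a b^-1 a b) = x^3*y^3*z - x^2*y^4 - 3*x^2*y^2*z^2 + 2*x*y^3*z + 3*x*y*z^3 + 2*x^2*y^2 - y^2*z^2 - z^4 - 6*x*y*z + y^2 + 4*z^2 - 2
trace(b^-1 a b^-1 a b^-1 a b^-1 a) = trace(a b^-1 a b^-1 a b^-1 a)*trace(b) - trace(a b^-1 a b^-1 a b^-1 a b) = x^4*y^4 - 4*x^3*y^3*z + 6*x^2*y^2*z^2 - 4*x*y*z^3 - 4*x^2*y^2 + z^4 + 8*x*y*z - 4*z^2 + 2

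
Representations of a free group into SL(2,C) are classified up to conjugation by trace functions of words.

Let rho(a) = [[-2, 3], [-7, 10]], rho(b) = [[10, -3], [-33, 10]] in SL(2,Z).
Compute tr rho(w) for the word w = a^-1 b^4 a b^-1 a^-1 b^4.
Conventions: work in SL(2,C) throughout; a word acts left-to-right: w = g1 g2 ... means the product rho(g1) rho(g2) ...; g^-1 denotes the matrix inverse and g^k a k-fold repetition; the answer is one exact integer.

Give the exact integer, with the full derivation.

1447904959682

rho(a^-1) = [[10, -3], [7, -2]]
... * rho(b) = [[10, -3], [-33, 10]]  ->  [[199, -60], [136, -41]]
... * rho(b) = [[10, -3], [-33, 10]]  ->  [[3970, -1197], [2713, -818]]
... * rho(b) = [[10, -3], [-33, 10]]  ->  [[79201, -23880], [54124, -16319]]
... * rho(b) = [[10, -3], [-33, 10]]  ->  [[1580050, -476403], [1079767, -325562]]
... * rho(a) = [[-2, 3], [-7, 10]]  ->  [[174721, -23880], [119400, -16319]]
... * rho(b^-1) = [[10, 3], [33, 10]]  ->  [[959170, 285363], [655473, 195010]]
... * rho(a^-1) = [[10, -3], [7, -2]]  ->  [[11589241, -3448236], [7919800, -2356439]]
... * rho(b) = [[10, -3], [-33, 10]]  ->  [[229684198, -69250083], [156960487, -47323790]]
... * rho(b) = [[10, -3], [-33, 10]]  ->  [[4582094719, -1381553424], [3131289940, -944119361]]
... * rho(b) = [[10, -3], [-33, 10]]  ->  [[91412210182, -27561818397], [62468838313, -18835063430]]
... * rho(b) = [[10, -3], [-33, 10]]  ->  [[1823662108921, -549854814516], [1246245476320, -375757149239]]
tr = 1823662108921 + -375757149239 = 1447904959682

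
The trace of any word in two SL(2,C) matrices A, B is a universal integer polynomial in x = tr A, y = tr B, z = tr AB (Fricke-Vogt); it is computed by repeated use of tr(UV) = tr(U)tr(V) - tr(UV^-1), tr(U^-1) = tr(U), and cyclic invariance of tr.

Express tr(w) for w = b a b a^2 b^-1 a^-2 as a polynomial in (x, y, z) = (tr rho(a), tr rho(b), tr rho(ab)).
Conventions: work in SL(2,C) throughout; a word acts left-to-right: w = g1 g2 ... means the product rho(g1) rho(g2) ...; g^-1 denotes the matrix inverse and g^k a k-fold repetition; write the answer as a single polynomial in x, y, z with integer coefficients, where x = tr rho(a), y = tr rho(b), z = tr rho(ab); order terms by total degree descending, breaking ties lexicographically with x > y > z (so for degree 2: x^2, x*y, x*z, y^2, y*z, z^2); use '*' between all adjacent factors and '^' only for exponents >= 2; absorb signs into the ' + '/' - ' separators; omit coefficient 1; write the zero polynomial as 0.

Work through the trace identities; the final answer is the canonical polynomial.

tr(b a^2) = tr(a)*tr(b a) - tr(b)   [square of a] = x*z - y
next, tr(a b a^2) = tr(a)*tr(b a^2) - tr(b a)   [square of a] = x^2*z - x*y - z
and tr(b a b a) = tr(a b)*tr(a b) - tr(1)   [split at a repeated a] = z^2 - 2
tr(b a b) = tr(b)*tr(a b) - tr(a)   [square of b] = y*z - x
and tr(a b a b a) = tr(a)*tr(b a b a) - tr(b a b)   [square of a] = x*z^2 - y*z - x
tr(a b a b a^2) = tr(a)*tr(a b a b a) - tr(a b a b)   [square of a] = x^2*z^2 - x*y*z - x^2 - z^2 + 2
tr(b a b a b a) = tr(a b)*tr(a b a b) - tr(a^-1 b^-1)   [split at a repeated a] = z^3 - 3*z
tr(b a b a b) = tr(b)*tr(a b a b) - tr(a b a)   [square of b] = y*z^2 - x*z - y
tr(a b a b a^2 b) = tr(a)*tr(b a b a b a) - tr(b a b a b)   [square of a] = x*z^3 - y*z^2 - 2*x*z + y
and tr(b a b a^2 b^-1 a) = tr(a b a b a^2)*tr(b) - tr(a b a b a^2 b)   [inverse elimination on b] = x^2*y*z^2 - x*y^2*z - x*z^3 - x^2*y + 2*x*z + y
tr(a^-1 b a b a^2 b^-1) = tr(b a b a^2 b^-1)*tr(a) - tr(b a b a^2 b^-1 a)   [inverse elimination on a] = -x^2*y*z^2 + x^3*z + x*y^2*z + x*z^3 - 3*x*z - y
tr(b a b a^2 b^-1 a^-2) = tr(a^-1 b a b a^2 b^-1)*tr(a) - tr(a^-1 b a b a^2 b^-1 a)   [inverse elimination on a] = -x^3*y*z^2 + x^4*z + x^2*y^2*z + x^2*z^3 - 4*x^2*z + z

-x^3*y*z^2 + x^4*z + x^2*y^2*z + x^2*z^3 - 4*x^2*z + z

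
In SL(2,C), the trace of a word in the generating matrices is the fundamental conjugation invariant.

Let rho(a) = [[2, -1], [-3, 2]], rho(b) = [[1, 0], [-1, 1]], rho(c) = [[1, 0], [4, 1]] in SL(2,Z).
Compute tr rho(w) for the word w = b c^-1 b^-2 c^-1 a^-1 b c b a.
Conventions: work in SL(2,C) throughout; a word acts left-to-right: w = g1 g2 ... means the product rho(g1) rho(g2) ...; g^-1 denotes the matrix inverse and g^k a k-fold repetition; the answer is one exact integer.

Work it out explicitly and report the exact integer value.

rho(b) = [[1, 0], [-1, 1]]
... * rho(c^-1) = [[1, 0], [-4, 1]]  ->  [[1, 0], [-5, 1]]
... * rho(b^-1) = [[1, 0], [1, 1]]  ->  [[1, 0], [-4, 1]]
... * rho(b^-1) = [[1, 0], [1, 1]]  ->  [[1, 0], [-3, 1]]
... * rho(c^-1) = [[1, 0], [-4, 1]]  ->  [[1, 0], [-7, 1]]
... * rho(a^-1) = [[2, 1], [3, 2]]  ->  [[2, 1], [-11, -5]]
... * rho(b) = [[1, 0], [-1, 1]]  ->  [[1, 1], [-6, -5]]
... * rho(c) = [[1, 0], [4, 1]]  ->  [[5, 1], [-26, -5]]
... * rho(b) = [[1, 0], [-1, 1]]  ->  [[4, 1], [-21, -5]]
... * rho(a) = [[2, -1], [-3, 2]]  ->  [[5, -2], [-27, 11]]
tr = 5 + 11 = 16

16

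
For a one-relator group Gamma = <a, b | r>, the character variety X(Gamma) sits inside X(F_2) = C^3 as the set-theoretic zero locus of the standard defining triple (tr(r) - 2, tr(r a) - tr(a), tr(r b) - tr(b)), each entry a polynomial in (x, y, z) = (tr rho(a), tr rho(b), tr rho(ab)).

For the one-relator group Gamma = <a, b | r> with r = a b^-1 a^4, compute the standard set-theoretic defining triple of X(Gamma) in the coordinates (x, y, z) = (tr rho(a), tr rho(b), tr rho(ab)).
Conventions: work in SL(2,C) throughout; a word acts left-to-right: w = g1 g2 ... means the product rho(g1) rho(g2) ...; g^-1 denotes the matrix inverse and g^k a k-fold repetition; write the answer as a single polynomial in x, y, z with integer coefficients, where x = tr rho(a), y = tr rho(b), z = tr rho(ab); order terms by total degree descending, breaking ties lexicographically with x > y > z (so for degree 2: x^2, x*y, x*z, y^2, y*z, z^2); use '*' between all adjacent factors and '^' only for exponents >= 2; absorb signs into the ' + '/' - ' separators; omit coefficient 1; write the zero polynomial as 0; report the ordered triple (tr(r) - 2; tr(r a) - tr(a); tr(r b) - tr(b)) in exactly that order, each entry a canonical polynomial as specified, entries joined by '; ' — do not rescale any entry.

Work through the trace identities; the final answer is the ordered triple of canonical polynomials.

trace(a^2) = trace(a)*trace(a) - trace(1)  (reduce the a square) = x^2 - 2
trace(a^3) = trace(a)*trace(a^2) - trace(a)  (reduce the a square) = x^3 - 3*x
so trace(a^4) = trace(a)*trace(a^3) - trace(a^2)  (reduce the a square) = x^4 - 4*x^2 + 2
trace(a^5) = trace(a)*trace(a^4) - trace(a^3)  (reduce the a square) = x^5 - 5*x^3 + 5*x
trace(b a^2) = trace(a)*trace(b a) - trace(b)  (reduce the a square) = x*z - y
trace(a^2 b a) = trace(a)*trace(b a^2) - trace(b a)  (reduce the a square) = x^2*z - x*y - z
trace(b a^4) = trace(a)*trace(a^2 b a) - trace(a^2 b)  (reduce the a square) = x^3*z - x^2*y - 2*x*z + y
so trace(a^5 b) = trace(a)*trace(b a^4) - trace(b a^3)  (reduce the a square) = x^4*z - x^3*y - 3*x^2*z + 2*x*y + z
reduce: trace(a b^-1 a^4) = trace(a^5)*trace(b) - trace(a^5 b)  (eliminate b^-1) = x^5*y - x^4*z - 4*x^3*y + 3*x^2*z + 3*x*y - z
so trace(a^6) = trace(a)*trace(a^5) - trace(a^4)   [square of a] = x^6 - 6*x^4 + 9*x^2 - 2
trace(a^6 b) = trace(a)*trace(a b a^4) - trace(a b a^3)   [square of a] = x^5*z - x^4*y - 4*x^3*z + 3*x^2*y + 3*x*z - y
so trace(a b^-1 a^5) = trace(a^6)*trace(b) - trace(a^6 b)   [inverse elimination on b] = x^6*y - x^5*z - 5*x^4*y + 4*x^3*z + 6*x^2*y - 3*x*z - y
reduce: trace(b a b a) = trace(a b)*trace(a b) - trace(1) = z^2 - 2
trace(b a b) = trace(b)*trace(a b) - trace(a) = y*z - x
reduce: trace(b a b a^2) = trace(a)*trace(b a b a) - trace(b a b) = x*z^2 - y*z - x
so trace(a^2 b a b a) = trace(a)*trace(b a b a^2) - trace(b a b a) = x^2*z^2 - x*y*z - x^2 - z^2 + 2
so trace(a^4 b a b) = trace(a)*trace(a^2 b a b a) - trace(a^2 b a b) = x^3*z^2 - x^2*y*z - x^3 - 2*x*z^2 + y*z + 3*x
so trace(a b^-1 a^4 b) = trace(a^4 b a)*trace(b) - trace(a^4 b a b) = x^4*y*z - x^3*y^2 - x^3*z^2 - 2*x^2*y*z + x^3 + 2*x*y^2 + 2*x*z^2 - 3*x
assemble the triple (trace(r) - 2; trace(r a) - x; trace(r b) - y)

x^5*y - x^4*z - 4*x^3*y + 3*x^2*z + 3*x*y - z - 2; x^6*y - x^5*z - 5*x^4*y + 4*x^3*z + 6*x^2*y - 3*x*z - x - y; x^4*y*z - x^3*y^2 - x^3*z^2 - 2*x^2*y*z + x^3 + 2*x*y^2 + 2*x*z^2 - 3*x - y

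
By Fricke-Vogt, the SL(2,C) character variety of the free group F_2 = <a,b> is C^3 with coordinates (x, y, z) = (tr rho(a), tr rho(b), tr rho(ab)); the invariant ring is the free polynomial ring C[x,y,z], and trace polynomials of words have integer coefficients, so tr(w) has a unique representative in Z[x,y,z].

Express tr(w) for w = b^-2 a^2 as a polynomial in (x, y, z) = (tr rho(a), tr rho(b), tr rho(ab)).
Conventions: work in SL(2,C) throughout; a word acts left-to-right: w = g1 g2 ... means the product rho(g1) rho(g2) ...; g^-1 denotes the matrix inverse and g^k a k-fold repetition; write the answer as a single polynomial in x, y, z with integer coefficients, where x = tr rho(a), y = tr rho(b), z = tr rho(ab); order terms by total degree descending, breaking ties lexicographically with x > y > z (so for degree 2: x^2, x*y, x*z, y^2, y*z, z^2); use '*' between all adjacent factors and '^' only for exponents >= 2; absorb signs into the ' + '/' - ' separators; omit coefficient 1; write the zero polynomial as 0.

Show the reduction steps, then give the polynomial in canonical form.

x^2*y^2 - x*y*z - x^2 - y^2 + 2

tr(a^2) = tr(a)*tr(a) - tr(1) = x^2 - 2
tr(a^2 b) = tr(a)*tr(b a) - tr(b) = x*z - y
use: tr(b^-1 a^2) = tr(a^2)*tr(b) - tr(a^2 b) = x^2*y - x*z - y
tr(b^-2 a^2) = tr(b^-1 a^2)*tr(b) - tr(b^-1 a^2 b) = x^2*y^2 - x*y*z - x^2 - y^2 + 2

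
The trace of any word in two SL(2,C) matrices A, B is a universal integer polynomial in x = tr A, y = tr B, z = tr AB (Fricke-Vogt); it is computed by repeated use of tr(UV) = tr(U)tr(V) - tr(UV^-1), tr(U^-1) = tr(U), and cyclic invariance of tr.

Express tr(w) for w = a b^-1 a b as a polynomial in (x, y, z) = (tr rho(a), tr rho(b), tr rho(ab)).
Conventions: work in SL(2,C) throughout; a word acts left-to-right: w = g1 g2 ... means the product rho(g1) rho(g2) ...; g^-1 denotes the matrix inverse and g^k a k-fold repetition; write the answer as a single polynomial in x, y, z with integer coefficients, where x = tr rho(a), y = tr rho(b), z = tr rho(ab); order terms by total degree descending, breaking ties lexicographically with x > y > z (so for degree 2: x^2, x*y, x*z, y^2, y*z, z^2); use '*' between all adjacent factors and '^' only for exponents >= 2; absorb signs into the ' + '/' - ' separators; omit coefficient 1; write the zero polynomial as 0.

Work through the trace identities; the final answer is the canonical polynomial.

next, trace(a b a) = trace(a) * trace(b a) - trace(b)  (reduce the a square) = x*z - y
trace(a b a b) = trace(b a) * trace(b a) - trace(1)  (split on b) = z^2 - 2
trace(a b^-1 a b) = trace(a b a) * trace(b) - trace(a b a b)  (eliminate b^-1) = x*y*z - y^2 - z^2 + 2

x*y*z - y^2 - z^2 + 2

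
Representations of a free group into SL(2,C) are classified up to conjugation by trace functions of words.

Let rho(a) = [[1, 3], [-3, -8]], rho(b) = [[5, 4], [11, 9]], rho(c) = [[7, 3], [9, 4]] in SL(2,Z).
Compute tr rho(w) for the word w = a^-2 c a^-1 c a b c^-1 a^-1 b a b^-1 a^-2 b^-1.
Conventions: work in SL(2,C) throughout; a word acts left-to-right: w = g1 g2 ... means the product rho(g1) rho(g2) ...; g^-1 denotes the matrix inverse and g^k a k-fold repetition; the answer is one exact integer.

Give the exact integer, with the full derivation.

rho(a^-1) = [[-8, -3], [3, 1]]
... * rho(a^-1) = [[-8, -3], [3, 1]]  ->  [[55, 21], [-21, -8]]
... * rho(c) = [[7, 3], [9, 4]]  ->  [[574, 249], [-219, -95]]
... * rho(a^-1) = [[-8, -3], [3, 1]]  ->  [[-3845, -1473], [1467, 562]]
... * rho(c) = [[7, 3], [9, 4]]  ->  [[-40172, -17427], [15327, 6649]]
... * rho(a) = [[1, 3], [-3, -8]]  ->  [[12109, 18900], [-4620, -7211]]
... * rho(b) = [[5, 4], [11, 9]]  ->  [[268445, 218536], [-102421, -83379]]
... * rho(c^-1) = [[4, -3], [-9, 7]]  ->  [[-893044, 724417], [340727, -276390]]
... * rho(a^-1) = [[-8, -3], [3, 1]]  ->  [[9317603, 3403549], [-3554986, -1298571]]
... * rho(b) = [[5, 4], [11, 9]]  ->  [[84027054, 67902353], [-32059211, -25907083]]
... * rho(a) = [[1, 3], [-3, -8]]  ->  [[-119680005, -291137662], [45662038, 111079031]]
... * rho(b^-1) = [[9, -4], [-11, 5]]  ->  [[2125394237, -976968290], [-810910999, 372747003]]
... * rho(a^-1) = [[-8, -3], [3, 1]]  ->  [[-19934058766, -7353151001], [7605529001, 2805480000]]
... * rho(a^-1) = [[-8, -3], [3, 1]]  ->  [[137413017125, 52449025297], [-52427792008, -20011107003]]
... * rho(b^-1) = [[9, -4], [-11, 5]]  ->  [[659777875858, -287406942015], [-251727951039, 109655633017]]
tr = 659777875858 + 109655633017 = 769433508875

769433508875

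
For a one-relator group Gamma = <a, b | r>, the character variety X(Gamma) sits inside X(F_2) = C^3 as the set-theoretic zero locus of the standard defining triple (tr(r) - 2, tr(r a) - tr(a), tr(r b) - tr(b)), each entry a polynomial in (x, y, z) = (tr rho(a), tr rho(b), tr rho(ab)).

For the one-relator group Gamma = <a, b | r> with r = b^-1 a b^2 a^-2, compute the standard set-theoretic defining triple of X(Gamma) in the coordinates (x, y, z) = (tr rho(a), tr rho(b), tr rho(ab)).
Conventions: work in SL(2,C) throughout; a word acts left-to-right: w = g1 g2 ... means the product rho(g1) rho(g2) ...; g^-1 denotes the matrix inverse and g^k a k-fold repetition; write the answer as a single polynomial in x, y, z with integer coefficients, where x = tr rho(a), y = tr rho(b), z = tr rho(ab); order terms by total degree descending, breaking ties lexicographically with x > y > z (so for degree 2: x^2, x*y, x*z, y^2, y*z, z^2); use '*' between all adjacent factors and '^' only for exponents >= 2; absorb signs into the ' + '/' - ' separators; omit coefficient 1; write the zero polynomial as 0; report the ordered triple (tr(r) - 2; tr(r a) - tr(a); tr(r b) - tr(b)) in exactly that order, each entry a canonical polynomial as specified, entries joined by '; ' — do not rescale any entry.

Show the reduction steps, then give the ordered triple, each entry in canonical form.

-x^2*y^2*z + x^3*y + x*y^3 + x*y*z^2 - 3*x*y - z - 2; -x*y^2*z + x^2*y + y^3 + y*z^2 - x - 3*y; x*y^2 - y*z - x - y

tr(b^2) = tr(b) * tr(b) - tr(1)  (reduce the b square) = y^2 - 2
tr(b a b) = tr(b) * tr(a b) - tr(a)  (reduce the b square) = y*z - x
tr(b a b^2) = tr(b) * tr(b a b) - tr(b a)  (reduce the b square) = y^2*z - x*y - z
tr(a b a b) = tr(a b) * tr(a b) - tr(1)  (split on a) = z^2 - 2
tr(a b a) = tr(a) * tr(b a) - tr(b)  (reduce the a square) = x*z - y
tr(b a b^2 a) = tr(b) * tr(a b a b) - tr(a b a)  (reduce the b square) = y*z^2 - x*z - y
tr(a b^2 a^-1 b) = tr(b a b^2) * tr(a) - tr(b a b^2 a)  (eliminate a^-1) = x*y^2*z - x^2*y - y*z^2 + y
tr(a^-1 b^-1 a b^2) = tr(a b^2 a^-1) * tr(b) - tr(a b^2 a^-1 b)  (eliminate b^-1) = -x*y^2*z + x^2*y + y^3 + y*z^2 - 3*y
tr(b^-1 a b^2 a^-2) = tr(a^-1 b^-1 a b^2) * tr(a) - tr(a^-1 b^-1 a b^2 a)  (eliminate a^-1) = -x^2*y^2*z + x^3*y + x*y^3 + x*y*z^2 - 3*x*y - z
tr(b^2 a^-1) = tr(b^2) * tr(a) - tr(b^2 a) = x*y^2 - y*z - x
assemble the triple (tr(r) - 2; tr(r a) - x; tr(r b) - y)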